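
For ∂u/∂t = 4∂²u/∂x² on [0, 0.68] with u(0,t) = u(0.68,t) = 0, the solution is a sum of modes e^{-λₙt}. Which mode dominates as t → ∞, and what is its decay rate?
Eigenvalues: λₙ = 4n²π²/0.68².
First three modes:
  n=1: λ₁ = 4π²/0.68² ≈ 85.377
  n=2: λ₂ = 16π²/0.68² ≈ 341.509 (4× faster decay)
  n=3: λ₃ = 36π²/0.68² ≈ 768.395 (9× faster decay)
As t → ∞, higher modes decay exponentially faster. The n=1 mode dominates: u ~ c₁ sin(πx/0.68) e^{-λ₁t}.
Decay rate: λ₁ = 4π²/0.68² ≈ 85.377.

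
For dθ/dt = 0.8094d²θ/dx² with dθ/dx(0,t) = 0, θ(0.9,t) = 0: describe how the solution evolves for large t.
θ → 0. Heat escapes through the Dirichlet boundary.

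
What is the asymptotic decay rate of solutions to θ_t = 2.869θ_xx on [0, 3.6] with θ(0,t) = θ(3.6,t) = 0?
Eigenvalues: λₙ = 2.869n²π²/3.6².
First three modes:
  n=1: λ₁ = 2.869π²/3.6² ≈ 2.185
  n=2: λ₂ = 11.476π²/3.6² ≈ 8.739 (4× faster decay)
  n=3: λ₃ = 25.821π²/3.6² ≈ 19.664 (9× faster decay)
As t → ∞, higher modes decay exponentially faster. The n=1 mode dominates: θ ~ c₁ sin(πx/3.6) e^{-λ₁t}.
Decay rate: λ₁ = 2.869π²/3.6² ≈ 2.185.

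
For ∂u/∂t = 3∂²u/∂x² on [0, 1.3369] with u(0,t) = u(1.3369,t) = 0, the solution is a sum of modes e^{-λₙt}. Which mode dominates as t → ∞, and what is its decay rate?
Eigenvalues: λₙ = 3n²π²/1.3369².
First three modes:
  n=1: λ₁ = 3π²/1.3369² ≈ 16.566
  n=2: λ₂ = 12π²/1.3369² ≈ 66.265 (4× faster decay)
  n=3: λ₃ = 27π²/1.3369² ≈ 149.096 (9× faster decay)
As t → ∞, higher modes decay exponentially faster. The n=1 mode dominates: u ~ c₁ sin(πx/1.3369) e^{-λ₁t}.
Decay rate: λ₁ = 3π²/1.3369² ≈ 16.566.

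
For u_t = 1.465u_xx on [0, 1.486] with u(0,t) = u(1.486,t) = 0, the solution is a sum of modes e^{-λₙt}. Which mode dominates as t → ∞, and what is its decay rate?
Eigenvalues: λₙ = 1.465n²π²/1.486².
First three modes:
  n=1: λ₁ = 1.465π²/1.486² ≈ 6.548
  n=2: λ₂ = 5.86π²/1.486² ≈ 26.191 (4× faster decay)
  n=3: λ₃ = 13.185π²/1.486² ≈ 58.931 (9× faster decay)
As t → ∞, higher modes decay exponentially faster. The n=1 mode dominates: u ~ c₁ sin(πx/1.486) e^{-λ₁t}.
Decay rate: λ₁ = 1.465π²/1.486² ≈ 6.548.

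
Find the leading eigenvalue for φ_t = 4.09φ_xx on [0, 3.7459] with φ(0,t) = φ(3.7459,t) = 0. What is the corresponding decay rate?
Eigenvalues: λₙ = 4.09n²π²/3.7459².
First three modes:
  n=1: λ₁ = 4.09π²/3.7459² ≈ 2.877
  n=2: λ₂ = 16.36π²/3.7459² ≈ 11.507 (4× faster decay)
  n=3: λ₃ = 36.81π²/3.7459² ≈ 25.891 (9× faster decay)
As t → ∞, higher modes decay exponentially faster. The n=1 mode dominates: φ ~ c₁ sin(πx/3.7459) e^{-λ₁t}.
Decay rate: λ₁ = 4.09π²/3.7459² ≈ 2.877.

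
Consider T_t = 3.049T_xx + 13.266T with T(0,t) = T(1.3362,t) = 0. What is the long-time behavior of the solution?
As t → ∞, T → 0. Diffusion dominates reaction (r=13.266 < κπ²/L²≈16.85); solution decays.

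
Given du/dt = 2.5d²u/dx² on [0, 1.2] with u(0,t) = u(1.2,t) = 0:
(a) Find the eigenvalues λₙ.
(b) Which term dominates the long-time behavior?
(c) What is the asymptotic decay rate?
Eigenvalues: λₙ = 2.5n²π²/1.2².
First three modes:
  n=1: λ₁ = 2.5π²/1.2² ≈ 17.135
  n=2: λ₂ = 10π²/1.2² ≈ 68.539 (4× faster decay)
  n=3: λ₃ = 22.5π²/1.2² ≈ 154.213 (9× faster decay)
As t → ∞, higher modes decay exponentially faster. The n=1 mode dominates: u ~ c₁ sin(πx/1.2) e^{-λ₁t}.
Decay rate: λ₁ = 2.5π²/1.2² ≈ 17.135.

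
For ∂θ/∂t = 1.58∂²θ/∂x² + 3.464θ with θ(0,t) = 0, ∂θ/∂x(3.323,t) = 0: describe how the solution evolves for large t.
θ grows unboundedly. Reaction dominates diffusion (r=3.464 > κπ²/(4L²)≈0.35); solution grows exponentially.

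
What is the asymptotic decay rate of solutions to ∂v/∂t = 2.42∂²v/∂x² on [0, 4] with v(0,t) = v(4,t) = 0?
Eigenvalues: λₙ = 2.42n²π²/4².
First three modes:
  n=1: λ₁ = 2.42π²/4² ≈ 1.493
  n=2: λ₂ = 9.68π²/4² ≈ 5.971 (4× faster decay)
  n=3: λ₃ = 21.78π²/4² ≈ 13.435 (9× faster decay)
As t → ∞, higher modes decay exponentially faster. The n=1 mode dominates: v ~ c₁ sin(πx/4) e^{-λ₁t}.
Decay rate: λ₁ = 2.42π²/4² ≈ 1.493.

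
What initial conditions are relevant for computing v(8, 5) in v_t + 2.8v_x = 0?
A single point: x = -6. The characteristic through (8, 5) is x - 2.8t = const, so x = 8 - 2.8·5 = -6.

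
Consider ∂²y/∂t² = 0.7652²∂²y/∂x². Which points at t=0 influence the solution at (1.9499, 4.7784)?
Domain of dependence: [-1.70653168, 5.60633168]. Signals travel at speed 0.7652, so data within |x - 1.9499| ≤ 0.7652·4.7784 = 3.65643168 can reach the point.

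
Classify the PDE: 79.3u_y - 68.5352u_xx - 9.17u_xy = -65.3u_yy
Rewriting in standard form: -68.5352u_xx - 9.17u_xy + 65.3u_yy + 79.3u_y = 0. A = -68.5352, B = -9.17, C = 65.3. Discriminant B² - 4AC = 17985.48314. Since 17985.48314 > 0, hyperbolic.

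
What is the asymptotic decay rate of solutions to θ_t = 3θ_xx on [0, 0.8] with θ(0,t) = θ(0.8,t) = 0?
Eigenvalues: λₙ = 3n²π²/0.8².
First three modes:
  n=1: λ₁ = 3π²/0.8² ≈ 46.264
  n=2: λ₂ = 12π²/0.8² ≈ 185.055 (4× faster decay)
  n=3: λ₃ = 27π²/0.8² ≈ 416.374 (9× faster decay)
As t → ∞, higher modes decay exponentially faster. The n=1 mode dominates: θ ~ c₁ sin(πx/0.8) e^{-λ₁t}.
Decay rate: λ₁ = 3π²/0.8² ≈ 46.264.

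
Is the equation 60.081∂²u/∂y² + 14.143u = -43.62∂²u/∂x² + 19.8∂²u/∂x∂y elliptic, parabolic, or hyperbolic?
Rewriting in standard form: 43.62∂²u/∂x² - 19.8∂²u/∂x∂y + 60.081∂²u/∂y² + 14.143u = 0. Computing B² - 4AC with A = 43.62, B = -19.8, C = 60.081: discriminant = -10090.89288 (negative). Answer: elliptic.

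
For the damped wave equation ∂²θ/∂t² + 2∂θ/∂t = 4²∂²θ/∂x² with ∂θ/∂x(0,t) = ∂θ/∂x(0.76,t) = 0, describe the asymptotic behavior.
θ → constant (steady state). Damping (γ=2) dissipates the nonconstant modes; with Neumann BCs the spatial average obeys M''+γM'=0 and tends to a finite limit.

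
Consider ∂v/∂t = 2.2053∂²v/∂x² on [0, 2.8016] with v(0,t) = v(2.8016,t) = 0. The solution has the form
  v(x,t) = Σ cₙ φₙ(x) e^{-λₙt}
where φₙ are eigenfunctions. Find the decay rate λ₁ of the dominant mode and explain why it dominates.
Eigenvalues: λₙ = 2.2053n²π²/2.8016².
First three modes:
  n=1: λ₁ = 2.2053π²/2.8016² ≈ 2.773
  n=2: λ₂ = 8.8212π²/2.8016² ≈ 11.092 (4× faster decay)
  n=3: λ₃ = 19.8477π²/2.8016² ≈ 24.957 (9× faster decay)
As t → ∞, higher modes decay exponentially faster. The n=1 mode dominates: v ~ c₁ sin(πx/2.8016) e^{-λ₁t}.
Decay rate: λ₁ = 2.2053π²/2.8016² ≈ 2.773.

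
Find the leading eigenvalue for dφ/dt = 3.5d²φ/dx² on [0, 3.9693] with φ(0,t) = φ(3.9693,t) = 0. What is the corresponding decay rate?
Eigenvalues: λₙ = 3.5n²π²/3.9693².
First three modes:
  n=1: λ₁ = 3.5π²/3.9693² ≈ 2.193
  n=2: λ₂ = 14π²/3.9693² ≈ 8.77 (4× faster decay)
  n=3: λ₃ = 31.5π²/3.9693² ≈ 19.733 (9× faster decay)
As t → ∞, higher modes decay exponentially faster. The n=1 mode dominates: φ ~ c₁ sin(πx/3.9693) e^{-λ₁t}.
Decay rate: λ₁ = 3.5π²/3.9693² ≈ 2.193.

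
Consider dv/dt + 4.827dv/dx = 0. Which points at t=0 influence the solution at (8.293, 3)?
A single point: x = -6.188. The characteristic through (8.293, 3) is x - 4.827t = const, so x = 8.293 - 4.827·3 = -6.188.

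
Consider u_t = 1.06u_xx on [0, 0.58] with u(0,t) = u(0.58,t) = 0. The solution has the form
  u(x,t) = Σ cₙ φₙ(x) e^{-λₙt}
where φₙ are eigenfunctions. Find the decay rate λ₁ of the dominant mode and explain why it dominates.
Eigenvalues: λₙ = 1.06n²π²/0.58².
First three modes:
  n=1: λ₁ = 1.06π²/0.58² ≈ 31.099
  n=2: λ₂ = 4.24π²/0.58² ≈ 124.397 (4× faster decay)
  n=3: λ₃ = 9.54π²/0.58² ≈ 279.893 (9× faster decay)
As t → ∞, higher modes decay exponentially faster. The n=1 mode dominates: u ~ c₁ sin(πx/0.58) e^{-λ₁t}.
Decay rate: λ₁ = 1.06π²/0.58² ≈ 31.099.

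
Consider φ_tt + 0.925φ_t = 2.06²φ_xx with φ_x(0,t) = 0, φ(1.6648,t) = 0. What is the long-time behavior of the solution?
As t → ∞, φ → 0. Damping (γ=0.925) dissipates energy; oscillations decay exponentially.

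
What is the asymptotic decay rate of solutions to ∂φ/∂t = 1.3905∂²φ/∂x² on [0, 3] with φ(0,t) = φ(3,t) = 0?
Eigenvalues: λₙ = 1.3905n²π²/3².
First three modes:
  n=1: λ₁ = 1.3905π²/3² ≈ 1.525
  n=2: λ₂ = 5.562π²/3² ≈ 6.099 (4× faster decay)
  n=3: λ₃ = 12.5145π²/3² ≈ 13.724 (9× faster decay)
As t → ∞, higher modes decay exponentially faster. The n=1 mode dominates: φ ~ c₁ sin(πx/3) e^{-λ₁t}.
Decay rate: λ₁ = 1.3905π²/3² ≈ 1.525.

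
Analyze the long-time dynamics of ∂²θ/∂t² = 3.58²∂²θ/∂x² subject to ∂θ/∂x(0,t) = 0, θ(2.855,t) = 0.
Long-time behavior: θ oscillates (no decay). Energy is conserved; the solution oscillates indefinitely as standing waves.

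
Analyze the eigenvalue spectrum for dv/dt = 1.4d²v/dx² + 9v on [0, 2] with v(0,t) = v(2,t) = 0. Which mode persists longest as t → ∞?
Eigenvalues: λₙ = 1.4n²π²/2² - 9.
First three modes:
  n=1: λ₁ = 1.4π²/2² - 9 ≈ -5.546
  n=2: λ₂ = 5.6π²/2² - 9 ≈ 4.817
  n=3: λ₃ = 12.6π²/2² - 9 ≈ 22.089
Since 1.4π²/2² ≈ 3.454 < 9, λ₁ < 0.
The n=1 mode grows fastest (−λₙ is largest for n=1) → dominates.
Asymptotic: v ~ c₁ sin(πx/2) e^{5.546t} (exponential growth at rate −λ₁ ≈ 5.546).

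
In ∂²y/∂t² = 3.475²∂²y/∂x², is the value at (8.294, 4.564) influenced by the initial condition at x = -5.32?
Yes. The domain of dependence is [-7.5659, 24.1539], and -5.32 ∈ [-7.5659, 24.1539].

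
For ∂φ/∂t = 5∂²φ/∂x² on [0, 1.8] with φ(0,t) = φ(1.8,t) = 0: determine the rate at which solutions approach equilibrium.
Eigenvalues: λₙ = 5n²π²/1.8².
First three modes:
  n=1: λ₁ = 5π²/1.8² ≈ 15.231
  n=2: λ₂ = 20π²/1.8² ≈ 60.923 (4× faster decay)
  n=3: λ₃ = 45π²/1.8² ≈ 137.078 (9× faster decay)
As t → ∞, higher modes decay exponentially faster. The n=1 mode dominates: φ ~ c₁ sin(πx/1.8) e^{-λ₁t}.
Decay rate: λ₁ = 5π²/1.8² ≈ 15.231.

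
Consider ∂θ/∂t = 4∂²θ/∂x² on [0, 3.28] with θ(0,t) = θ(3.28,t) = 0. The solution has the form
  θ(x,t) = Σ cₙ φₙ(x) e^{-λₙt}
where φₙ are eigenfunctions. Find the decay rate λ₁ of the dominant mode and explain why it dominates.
Eigenvalues: λₙ = 4n²π²/3.28².
First three modes:
  n=1: λ₁ = 4π²/3.28² ≈ 3.67
  n=2: λ₂ = 16π²/3.28² ≈ 14.678 (4× faster decay)
  n=3: λ₃ = 36π²/3.28² ≈ 33.026 (9× faster decay)
As t → ∞, higher modes decay exponentially faster. The n=1 mode dominates: θ ~ c₁ sin(πx/3.28) e^{-λ₁t}.
Decay rate: λ₁ = 4π²/3.28² ≈ 3.67.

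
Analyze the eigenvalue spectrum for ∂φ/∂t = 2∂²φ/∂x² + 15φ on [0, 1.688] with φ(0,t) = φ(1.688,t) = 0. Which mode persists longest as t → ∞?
Eigenvalues: λₙ = 2n²π²/1.688² - 15.
First three modes:
  n=1: λ₁ = 2π²/1.688² - 15 ≈ -8.072
  n=2: λ₂ = 8π²/1.688² - 15 ≈ 12.711
  n=3: λ₃ = 18π²/1.688² - 15 ≈ 47.349
Since 2π²/1.688² ≈ 6.928 < 15, λ₁ < 0.
The n=1 mode grows fastest (−λₙ is largest for n=1) → dominates.
Asymptotic: φ ~ c₁ sin(πx/1.688) e^{8.072t} (exponential growth at rate −λ₁ ≈ 8.072).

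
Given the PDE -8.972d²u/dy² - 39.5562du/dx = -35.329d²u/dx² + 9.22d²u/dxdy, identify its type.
Rewriting in standard form: 35.329d²u/dx² - 9.22d²u/dxdy - 8.972d²u/dy² - 39.5562du/dx = 0. The second-order coefficients are A = 35.329, B = -9.22, C = -8.972. Since B² - 4AC = 1352.895552 > 0, this is a hyperbolic PDE.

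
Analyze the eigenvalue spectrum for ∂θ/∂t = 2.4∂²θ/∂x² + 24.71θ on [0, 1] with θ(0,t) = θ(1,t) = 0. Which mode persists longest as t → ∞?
Eigenvalues: λₙ = 2.4n²π²/1² - 24.71.
First three modes:
  n=1: λ₁ = 2.4π² - 24.71 ≈ -1.023
  n=2: λ₂ = 9.6π² - 24.71 ≈ 70.038
  n=3: λ₃ = 21.6π² - 24.71 ≈ 188.473
Since 2.4π² ≈ 23.687 < 24.71, λ₁ < 0.
The n=1 mode grows fastest (−λₙ is largest for n=1) → dominates.
Asymptotic: θ ~ c₁ sin(πx/1) e^{1.023t} (exponential growth at rate −λ₁ ≈ 1.023).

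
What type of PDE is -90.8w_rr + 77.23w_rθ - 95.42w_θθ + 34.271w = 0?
With A = -90.8, B = 77.23, C = -95.42, the discriminant is -28692.0711. This is an elliptic PDE.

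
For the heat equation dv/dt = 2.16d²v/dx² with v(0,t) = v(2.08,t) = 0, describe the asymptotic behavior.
v → 0. Heat diffuses out through both boundaries.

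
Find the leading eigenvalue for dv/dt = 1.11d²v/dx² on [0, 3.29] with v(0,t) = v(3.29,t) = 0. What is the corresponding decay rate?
Eigenvalues: λₙ = 1.11n²π²/3.29².
First three modes:
  n=1: λ₁ = 1.11π²/3.29² ≈ 1.012
  n=2: λ₂ = 4.44π²/3.29² ≈ 4.048 (4× faster decay)
  n=3: λ₃ = 9.99π²/3.29² ≈ 9.109 (9× faster decay)
As t → ∞, higher modes decay exponentially faster. The n=1 mode dominates: v ~ c₁ sin(πx/3.29) e^{-λ₁t}.
Decay rate: λ₁ = 1.11π²/3.29² ≈ 1.012.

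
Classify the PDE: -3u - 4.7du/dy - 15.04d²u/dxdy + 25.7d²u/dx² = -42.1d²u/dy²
Rewriting in standard form: 25.7d²u/dx² - 15.04d²u/dxdy + 42.1d²u/dy² - 4.7du/dy - 3u = 0. A = 25.7, B = -15.04, C = 42.1. Discriminant B² - 4AC = -4101.6784. Since -4101.6784 < 0, elliptic.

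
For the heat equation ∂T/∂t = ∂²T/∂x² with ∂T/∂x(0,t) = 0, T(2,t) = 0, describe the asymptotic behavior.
T → 0. Heat escapes through the Dirichlet boundary.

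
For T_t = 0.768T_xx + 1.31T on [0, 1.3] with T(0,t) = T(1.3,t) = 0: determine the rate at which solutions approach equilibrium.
Eigenvalues: λₙ = 0.768n²π²/1.3² - 1.31.
First three modes:
  n=1: λ₁ = 0.768π²/1.3² - 1.31 ≈ 3.175
  n=2: λ₂ = 3.072π²/1.3² - 1.31 ≈ 16.63
  n=3: λ₃ = 6.912π²/1.3² - 1.31 ≈ 39.056
Since 0.768π²/1.3² ≈ 4.485 > 1.31, all λₙ > 0.
The n=1 mode decays slowest → dominates as t → ∞.
Asymptotic: T ~ c₁ sin(πx/1.3) e^{-λ₁t} with decay rate λ₁ ≈ 3.175.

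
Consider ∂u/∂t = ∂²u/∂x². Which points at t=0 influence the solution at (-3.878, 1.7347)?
The entire real line. The heat equation has infinite propagation speed: any initial disturbance instantly affects all points (though exponentially small far away).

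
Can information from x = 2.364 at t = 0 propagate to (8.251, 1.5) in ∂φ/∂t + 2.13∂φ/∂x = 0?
No. Only data at x = 5.056 affects (8.251, 1.5). Advection has one-way propagation along characteristics.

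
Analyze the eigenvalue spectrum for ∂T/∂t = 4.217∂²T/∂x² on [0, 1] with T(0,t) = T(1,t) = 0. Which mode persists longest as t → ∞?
Eigenvalues: λₙ = 4.217n²π².
First three modes:
  n=1: λ₁ = 4.217π² ≈ 41.62
  n=2: λ₂ = 16.868π² ≈ 166.48 (4× faster decay)
  n=3: λ₃ = 37.953π² ≈ 374.581 (9× faster decay)
As t → ∞, higher modes decay exponentially faster. The n=1 mode dominates: T ~ c₁ sin(πx) e^{-λ₁t}.
Decay rate: λ₁ = 4.217π² ≈ 41.62.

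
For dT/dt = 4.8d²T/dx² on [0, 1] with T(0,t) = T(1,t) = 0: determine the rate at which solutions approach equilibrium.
Eigenvalues: λₙ = 4.8n²π².
First three modes:
  n=1: λ₁ = 4.8π² ≈ 47.374
  n=2: λ₂ = 19.2π² ≈ 189.496 (4× faster decay)
  n=3: λ₃ = 43.2π² ≈ 426.367 (9× faster decay)
As t → ∞, higher modes decay exponentially faster. The n=1 mode dominates: T ~ c₁ sin(πx) e^{-λ₁t}.
Decay rate: λ₁ = 4.8π² ≈ 47.374.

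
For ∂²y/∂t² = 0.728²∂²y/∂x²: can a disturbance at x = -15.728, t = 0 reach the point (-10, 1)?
No. The domain of dependence is [-10.728, -9.272], and -15.728 is outside this interval.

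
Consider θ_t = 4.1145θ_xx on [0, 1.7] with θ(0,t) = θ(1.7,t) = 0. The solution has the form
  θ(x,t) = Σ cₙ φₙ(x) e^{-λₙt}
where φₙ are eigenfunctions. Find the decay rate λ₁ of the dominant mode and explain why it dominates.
Eigenvalues: λₙ = 4.1145n²π²/1.7².
First three modes:
  n=1: λ₁ = 4.1145π²/1.7² ≈ 14.051
  n=2: λ₂ = 16.458π²/1.7² ≈ 56.206 (4× faster decay)
  n=3: λ₃ = 37.0305π²/1.7² ≈ 126.462 (9× faster decay)
As t → ∞, higher modes decay exponentially faster. The n=1 mode dominates: θ ~ c₁ sin(πx/1.7) e^{-λ₁t}.
Decay rate: λ₁ = 4.1145π²/1.7² ≈ 14.051.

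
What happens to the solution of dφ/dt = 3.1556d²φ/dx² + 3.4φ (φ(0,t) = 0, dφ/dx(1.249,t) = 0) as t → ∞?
φ → 0. Diffusion dominates reaction (r=3.4 < κπ²/(4L²)≈4.99); solution decays.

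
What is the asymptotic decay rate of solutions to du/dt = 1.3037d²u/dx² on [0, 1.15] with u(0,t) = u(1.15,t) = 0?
Eigenvalues: λₙ = 1.3037n²π²/1.15².
First three modes:
  n=1: λ₁ = 1.3037π²/1.15² ≈ 9.729
  n=2: λ₂ = 5.2148π²/1.15² ≈ 38.917 (4× faster decay)
  n=3: λ₃ = 11.7333π²/1.15² ≈ 87.564 (9× faster decay)
As t → ∞, higher modes decay exponentially faster. The n=1 mode dominates: u ~ c₁ sin(πx/1.15) e^{-λ₁t}.
Decay rate: λ₁ = 1.3037π²/1.15² ≈ 9.729.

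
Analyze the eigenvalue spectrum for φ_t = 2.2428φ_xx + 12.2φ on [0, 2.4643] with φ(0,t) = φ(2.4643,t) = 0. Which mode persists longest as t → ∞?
Eigenvalues: λₙ = 2.2428n²π²/2.4643² - 12.2.
First three modes:
  n=1: λ₁ = 2.2428π²/2.4643² - 12.2 ≈ -8.555
  n=2: λ₂ = 8.9712π²/2.4643² - 12.2 ≈ 2.38
  n=3: λ₃ = 20.1852π²/2.4643² - 12.2 ≈ 20.605
Since 2.2428π²/2.4643² ≈ 3.645 < 12.2, λ₁ < 0.
The n=1 mode grows fastest (−λₙ is largest for n=1) → dominates.
Asymptotic: φ ~ c₁ sin(πx/2.4643) e^{8.555t} (exponential growth at rate −λ₁ ≈ 8.555).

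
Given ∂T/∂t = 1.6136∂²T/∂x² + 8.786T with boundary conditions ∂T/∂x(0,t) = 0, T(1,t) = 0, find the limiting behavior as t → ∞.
T grows unboundedly. Reaction dominates diffusion (r=8.786 > κπ²/(4L²)≈3.98); solution grows exponentially.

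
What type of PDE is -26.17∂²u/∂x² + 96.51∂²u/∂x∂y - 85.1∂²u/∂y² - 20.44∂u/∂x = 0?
With A = -26.17, B = 96.51, C = -85.1, the discriminant is 405.9121. This is a hyperbolic PDE.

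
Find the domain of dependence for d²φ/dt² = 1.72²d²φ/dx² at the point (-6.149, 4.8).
Domain of dependence: [-14.405, 2.107]. Signals travel at speed 1.72, so data within |x - -6.149| ≤ 1.72·4.8 = 8.256 can reach the point.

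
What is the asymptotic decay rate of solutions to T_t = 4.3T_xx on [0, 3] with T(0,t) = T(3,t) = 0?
Eigenvalues: λₙ = 4.3n²π²/3².
First three modes:
  n=1: λ₁ = 4.3π²/3² ≈ 4.715
  n=2: λ₂ = 17.2π²/3² ≈ 18.862 (4× faster decay)
  n=3: λ₃ = 38.7π²/3² ≈ 42.439 (9× faster decay)
As t → ∞, higher modes decay exponentially faster. The n=1 mode dominates: T ~ c₁ sin(πx/3) e^{-λ₁t}.
Decay rate: λ₁ = 4.3π²/3² ≈ 4.715.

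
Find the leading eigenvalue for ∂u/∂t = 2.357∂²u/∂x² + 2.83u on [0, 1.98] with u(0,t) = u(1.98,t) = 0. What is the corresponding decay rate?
Eigenvalues: λₙ = 2.357n²π²/1.98² - 2.83.
First three modes:
  n=1: λ₁ = 2.357π²/1.98² - 2.83 ≈ 3.104
  n=2: λ₂ = 9.428π²/1.98² - 2.83 ≈ 20.905
  n=3: λ₃ = 21.213π²/1.98² - 2.83 ≈ 50.574
Since 2.357π²/1.98² ≈ 5.934 > 2.83, all λₙ > 0.
The n=1 mode decays slowest → dominates as t → ∞.
Asymptotic: u ~ c₁ sin(πx/1.98) e^{-λ₁t} with decay rate λ₁ ≈ 3.104.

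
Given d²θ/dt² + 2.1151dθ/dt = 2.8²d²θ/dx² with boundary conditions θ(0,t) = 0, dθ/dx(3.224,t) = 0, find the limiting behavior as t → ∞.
θ → 0. Damping (γ=2.1151) dissipates energy; oscillations decay exponentially.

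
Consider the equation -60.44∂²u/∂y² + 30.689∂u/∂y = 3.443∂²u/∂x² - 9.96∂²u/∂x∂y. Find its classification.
Rewriting in standard form: -3.443∂²u/∂x² + 9.96∂²u/∂x∂y - 60.44∂²u/∂y² + 30.689∂u/∂y = 0. Elliptic. (A = -3.443, B = 9.96, C = -60.44 gives B² - 4AC = -733.17808.)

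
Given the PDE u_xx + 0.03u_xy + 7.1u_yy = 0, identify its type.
The second-order coefficients are A = 1, B = 0.03, C = 7.1. Since B² - 4AC = -28.3991 < 0, this is an elliptic PDE.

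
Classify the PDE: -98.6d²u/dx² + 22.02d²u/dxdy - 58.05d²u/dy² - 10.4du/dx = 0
A = -98.6, B = 22.02, C = -58.05. Discriminant B² - 4AC = -22410.0396. Since -22410.0396 < 0, elliptic.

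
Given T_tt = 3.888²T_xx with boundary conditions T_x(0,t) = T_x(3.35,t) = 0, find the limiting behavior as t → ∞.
T oscillates about a mean that drifts linearly in t (generically unbounded; no decay). There is no damping, so the nonconstant modes persist as standing waves (energy conserved, no decay). But with Neumann conditions at both ends the constant mode has eigenvalue 0: the spatial mean M(t) of T satisfies M'' = 0, so M(t) = M(0) + M'(0)·t. Unless the initial velocity has zero mean (∫T_t(x,0)dx = 0), the solution grows linearly in t (unbounded, though not exponentially); if it does have zero mean, the solution stays bounded and simply oscillates.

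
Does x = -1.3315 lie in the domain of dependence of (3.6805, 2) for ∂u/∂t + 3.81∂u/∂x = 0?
No. Only data at x = -3.9395 affects (3.6805, 2). Advection has one-way propagation along characteristics.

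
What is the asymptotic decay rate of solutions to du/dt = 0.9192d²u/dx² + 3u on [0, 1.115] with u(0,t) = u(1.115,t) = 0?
Eigenvalues: λₙ = 0.9192n²π²/1.115² - 3.
First three modes:
  n=1: λ₁ = 0.9192π²/1.115² - 3 ≈ 4.297
  n=2: λ₂ = 3.6768π²/1.115² - 3 ≈ 26.189
  n=3: λ₃ = 8.2728π²/1.115² - 3 ≈ 62.675
Since 0.9192π²/1.115² ≈ 7.297 > 3, all λₙ > 0.
The n=1 mode decays slowest → dominates as t → ∞.
Asymptotic: u ~ c₁ sin(πx/1.115) e^{-λ₁t} with decay rate λ₁ ≈ 4.297.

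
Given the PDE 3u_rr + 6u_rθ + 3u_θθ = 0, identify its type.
The second-order coefficients are A = 3, B = 6, C = 3. Since B² - 4AC = 0 = 0, this is a parabolic PDE.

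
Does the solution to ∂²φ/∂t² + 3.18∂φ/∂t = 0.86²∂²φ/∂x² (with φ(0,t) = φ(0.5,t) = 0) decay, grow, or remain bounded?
φ → 0. Damping (γ=3.18) dissipates energy; oscillations decay exponentially.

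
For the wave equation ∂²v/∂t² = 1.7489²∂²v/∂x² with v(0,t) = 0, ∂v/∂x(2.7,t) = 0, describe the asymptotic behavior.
v oscillates (no decay). Energy is conserved; the solution oscillates indefinitely as standing waves.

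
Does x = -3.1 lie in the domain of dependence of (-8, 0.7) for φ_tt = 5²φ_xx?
No. The domain of dependence is [-11.5, -4.5], and -3.1 is outside this interval.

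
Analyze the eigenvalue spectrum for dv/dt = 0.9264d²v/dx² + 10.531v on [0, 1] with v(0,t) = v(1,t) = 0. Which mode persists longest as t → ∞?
Eigenvalues: λₙ = 0.9264n²π²/1² - 10.531.
First three modes:
  n=1: λ₁ = 0.9264π² - 10.531 ≈ -1.388
  n=2: λ₂ = 3.7056π² - 10.531 ≈ 26.042
  n=3: λ₃ = 8.3376π² - 10.531 ≈ 71.758
Since 0.9264π² ≈ 9.143 < 10.531, λ₁ < 0.
The n=1 mode grows fastest (−λₙ is largest for n=1) → dominates.
Asymptotic: v ~ c₁ sin(πx/1) e^{1.388t} (exponential growth at rate −λ₁ ≈ 1.388).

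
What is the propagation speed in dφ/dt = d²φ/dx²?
Infinite. The heat equation is parabolic, not hyperbolic, so disturbances propagate instantly.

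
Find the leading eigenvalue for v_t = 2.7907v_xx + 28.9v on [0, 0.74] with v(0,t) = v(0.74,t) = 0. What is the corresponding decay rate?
Eigenvalues: λₙ = 2.7907n²π²/0.74² - 28.9.
First three modes:
  n=1: λ₁ = 2.7907π²/0.74² - 28.9 ≈ 21.398
  n=2: λ₂ = 11.1628π²/0.74² - 28.9 ≈ 172.291
  n=3: λ₃ = 25.1163π²/0.74² - 28.9 ≈ 423.781
Since 2.7907π²/0.74² ≈ 50.298 > 28.9, all λₙ > 0.
The n=1 mode decays slowest → dominates as t → ∞.
Asymptotic: v ~ c₁ sin(πx/0.74) e^{-λ₁t} with decay rate λ₁ ≈ 21.398.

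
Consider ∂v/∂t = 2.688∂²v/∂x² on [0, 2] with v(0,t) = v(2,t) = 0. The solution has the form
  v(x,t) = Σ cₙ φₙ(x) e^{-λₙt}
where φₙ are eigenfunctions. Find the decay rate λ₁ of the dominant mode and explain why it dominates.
Eigenvalues: λₙ = 2.688n²π²/2².
First three modes:
  n=1: λ₁ = 2.688π²/2² ≈ 6.632
  n=2: λ₂ = 10.752π²/2² ≈ 26.529 (4× faster decay)
  n=3: λ₃ = 24.192π²/2² ≈ 59.691 (9× faster decay)
As t → ∞, higher modes decay exponentially faster. The n=1 mode dominates: v ~ c₁ sin(πx/2) e^{-λ₁t}.
Decay rate: λ₁ = 2.688π²/2² ≈ 6.632.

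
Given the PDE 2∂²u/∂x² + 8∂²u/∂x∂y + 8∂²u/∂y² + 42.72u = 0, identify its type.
The second-order coefficients are A = 2, B = 8, C = 8. Since B² - 4AC = 0 = 0, this is a parabolic PDE.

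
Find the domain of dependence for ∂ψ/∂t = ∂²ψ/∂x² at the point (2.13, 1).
The entire real line. The heat equation has infinite propagation speed: any initial disturbance instantly affects all points (though exponentially small far away).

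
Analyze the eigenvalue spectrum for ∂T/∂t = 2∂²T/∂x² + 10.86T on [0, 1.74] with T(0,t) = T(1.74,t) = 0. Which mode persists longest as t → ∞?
Eigenvalues: λₙ = 2n²π²/1.74² - 10.86.
First three modes:
  n=1: λ₁ = 2π²/1.74² - 10.86 ≈ -4.34
  n=2: λ₂ = 8π²/1.74² - 10.86 ≈ 15.219
  n=3: λ₃ = 18π²/1.74² - 10.86 ≈ 47.818
Since 2π²/1.74² ≈ 6.52 < 10.86, λ₁ < 0.
The n=1 mode grows fastest (−λₙ is largest for n=1) → dominates.
Asymptotic: T ~ c₁ sin(πx/1.74) e^{4.34t} (exponential growth at rate −λ₁ ≈ 4.34).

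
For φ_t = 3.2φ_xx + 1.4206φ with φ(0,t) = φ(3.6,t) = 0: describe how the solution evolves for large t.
φ → 0. Diffusion dominates reaction (r=1.4206 < κπ²/L²≈2.44); solution decays.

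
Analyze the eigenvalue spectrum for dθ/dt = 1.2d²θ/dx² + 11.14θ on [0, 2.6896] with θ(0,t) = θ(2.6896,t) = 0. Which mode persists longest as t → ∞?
Eigenvalues: λₙ = 1.2n²π²/2.6896² - 11.14.
First three modes:
  n=1: λ₁ = 1.2π²/2.6896² - 11.14 ≈ -9.503
  n=2: λ₂ = 4.8π²/2.6896² - 11.14 ≈ -4.591
  n=3: λ₃ = 10.8π²/2.6896² - 11.14 ≈ 3.595
Since 1.2π²/2.6896² ≈ 1.637 < 11.14, λ₁ < 0.
The n=1 mode grows fastest (−λₙ is largest for n=1) → dominates.
Asymptotic: θ ~ c₁ sin(πx/2.6896) e^{9.503t} (exponential growth at rate −λ₁ ≈ 9.503).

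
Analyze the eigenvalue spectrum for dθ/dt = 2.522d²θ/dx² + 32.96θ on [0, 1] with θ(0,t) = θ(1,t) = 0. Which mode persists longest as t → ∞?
Eigenvalues: λₙ = 2.522n²π²/1² - 32.96.
First three modes:
  n=1: λ₁ = 2.522π² - 32.96 ≈ -8.069
  n=2: λ₂ = 10.088π² - 32.96 ≈ 66.605
  n=3: λ₃ = 22.698π² - 32.96 ≈ 191.06
Since 2.522π² ≈ 24.891 < 32.96, λ₁ < 0.
The n=1 mode grows fastest (−λₙ is largest for n=1) → dominates.
Asymptotic: θ ~ c₁ sin(πx/1) e^{8.069t} (exponential growth at rate −λ₁ ≈ 8.069).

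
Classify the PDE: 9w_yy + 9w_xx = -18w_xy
Rewriting in standard form: 9w_xx + 18w_xy + 9w_yy = 0. A = 9, B = 18, C = 9. Discriminant B² - 4AC = 0. Since 0 = 0, parabolic.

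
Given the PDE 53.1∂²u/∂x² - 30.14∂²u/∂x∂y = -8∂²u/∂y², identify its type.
Rewriting in standard form: 53.1∂²u/∂x² - 30.14∂²u/∂x∂y + 8∂²u/∂y² = 0. The second-order coefficients are A = 53.1, B = -30.14, C = 8. Since B² - 4AC = -790.7804 < 0, this is an elliptic PDE.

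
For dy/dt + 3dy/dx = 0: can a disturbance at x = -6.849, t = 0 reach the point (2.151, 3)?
Yes. The characteristic through (2.151, 3) passes through x = -6.849.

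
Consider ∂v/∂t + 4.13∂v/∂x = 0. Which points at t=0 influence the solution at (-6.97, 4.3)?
A single point: x = -24.729. The characteristic through (-6.97, 4.3) is x - 4.13t = const, so x = -6.97 - 4.13·4.3 = -24.729.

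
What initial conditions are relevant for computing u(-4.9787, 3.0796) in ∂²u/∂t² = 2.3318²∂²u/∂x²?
Domain of dependence: [-12.15971128, 2.20231128]. Signals travel at speed 2.3318, so data within |x - -4.9787| ≤ 2.3318·3.0796 = 7.18101128 can reach the point.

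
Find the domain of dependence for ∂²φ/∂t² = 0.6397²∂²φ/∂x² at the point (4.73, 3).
Domain of dependence: [2.8109, 6.6491]. Signals travel at speed 0.6397, so data within |x - 4.73| ≤ 0.6397·3 = 1.9191 can reach the point.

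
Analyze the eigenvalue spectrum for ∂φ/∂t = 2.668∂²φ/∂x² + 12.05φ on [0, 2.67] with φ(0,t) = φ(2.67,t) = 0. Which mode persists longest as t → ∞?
Eigenvalues: λₙ = 2.668n²π²/2.67² - 12.05.
First three modes:
  n=1: λ₁ = 2.668π²/2.67² - 12.05 ≈ -8.356
  n=2: λ₂ = 10.672π²/2.67² - 12.05 ≈ 2.725
  n=3: λ₃ = 24.012π²/2.67² - 12.05 ≈ 21.193
Since 2.668π²/2.67² ≈ 3.694 < 12.05, λ₁ < 0.
The n=1 mode grows fastest (−λₙ is largest for n=1) → dominates.
Asymptotic: φ ~ c₁ sin(πx/2.67) e^{8.356t} (exponential growth at rate −λ₁ ≈ 8.356).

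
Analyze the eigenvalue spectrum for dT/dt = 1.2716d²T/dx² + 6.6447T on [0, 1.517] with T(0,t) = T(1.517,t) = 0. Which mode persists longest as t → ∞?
Eigenvalues: λₙ = 1.2716n²π²/1.517² - 6.6447.
First three modes:
  n=1: λ₁ = 1.2716π²/1.517² - 6.6447 ≈ -1.191
  n=2: λ₂ = 5.0864π²/1.517² - 6.6447 ≈ 15.169
  n=3: λ₃ = 11.4444π²/1.517² - 6.6447 ≈ 42.437
Since 1.2716π²/1.517² ≈ 5.454 < 6.6447, λ₁ < 0.
The n=1 mode grows fastest (−λₙ is largest for n=1) → dominates.
Asymptotic: T ~ c₁ sin(πx/1.517) e^{1.191t} (exponential growth at rate −λ₁ ≈ 1.191).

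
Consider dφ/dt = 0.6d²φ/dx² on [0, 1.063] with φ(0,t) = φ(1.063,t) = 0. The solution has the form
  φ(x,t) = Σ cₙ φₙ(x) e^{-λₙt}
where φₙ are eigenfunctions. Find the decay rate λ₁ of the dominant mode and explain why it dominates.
Eigenvalues: λₙ = 0.6n²π²/1.063².
First three modes:
  n=1: λ₁ = 0.6π²/1.063² ≈ 5.241
  n=2: λ₂ = 2.4π²/1.063² ≈ 20.963 (4× faster decay)
  n=3: λ₃ = 5.4π²/1.063² ≈ 47.166 (9× faster decay)
As t → ∞, higher modes decay exponentially faster. The n=1 mode dominates: φ ~ c₁ sin(πx/1.063) e^{-λ₁t}.
Decay rate: λ₁ = 0.6π²/1.063² ≈ 5.241.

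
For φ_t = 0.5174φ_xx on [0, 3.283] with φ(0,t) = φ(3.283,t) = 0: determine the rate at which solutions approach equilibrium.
Eigenvalues: λₙ = 0.5174n²π²/3.283².
First three modes:
  n=1: λ₁ = 0.5174π²/3.283² ≈ 0.474
  n=2: λ₂ = 2.0696π²/3.283² ≈ 1.895 (4× faster decay)
  n=3: λ₃ = 4.6566π²/3.283² ≈ 4.264 (9× faster decay)
As t → ∞, higher modes decay exponentially faster. The n=1 mode dominates: φ ~ c₁ sin(πx/3.283) e^{-λ₁t}.
Decay rate: λ₁ = 0.5174π²/3.283² ≈ 0.474.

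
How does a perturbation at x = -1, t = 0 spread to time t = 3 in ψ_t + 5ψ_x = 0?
At x = 14. The characteristic carries data from (-1, 0) to (14, 3).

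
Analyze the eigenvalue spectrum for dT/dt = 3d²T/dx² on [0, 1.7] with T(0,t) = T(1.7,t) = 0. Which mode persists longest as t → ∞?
Eigenvalues: λₙ = 3n²π²/1.7².
First three modes:
  n=1: λ₁ = 3π²/1.7² ≈ 10.245
  n=2: λ₂ = 12π²/1.7² ≈ 40.981 (4× faster decay)
  n=3: λ₃ = 27π²/1.7² ≈ 92.207 (9× faster decay)
As t → ∞, higher modes decay exponentially faster. The n=1 mode dominates: T ~ c₁ sin(πx/1.7) e^{-λ₁t}.
Decay rate: λ₁ = 3π²/1.7² ≈ 10.245.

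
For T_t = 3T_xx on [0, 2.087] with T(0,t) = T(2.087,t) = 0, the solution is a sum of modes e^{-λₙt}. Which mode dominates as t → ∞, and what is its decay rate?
Eigenvalues: λₙ = 3n²π²/2.087².
First three modes:
  n=1: λ₁ = 3π²/2.087² ≈ 6.798
  n=2: λ₂ = 12π²/2.087² ≈ 27.192 (4× faster decay)
  n=3: λ₃ = 27π²/2.087² ≈ 61.181 (9× faster decay)
As t → ∞, higher modes decay exponentially faster. The n=1 mode dominates: T ~ c₁ sin(πx/2.087) e^{-λ₁t}.
Decay rate: λ₁ = 3π²/2.087² ≈ 6.798.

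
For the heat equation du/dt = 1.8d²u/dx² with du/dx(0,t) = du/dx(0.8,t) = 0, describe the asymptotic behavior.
u → constant (steady state). Heat is conserved (no flux at boundaries); solution approaches the spatial average.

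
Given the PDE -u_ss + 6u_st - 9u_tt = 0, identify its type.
The second-order coefficients are A = -1, B = 6, C = -9. Since B² - 4AC = 0 = 0, this is a parabolic PDE.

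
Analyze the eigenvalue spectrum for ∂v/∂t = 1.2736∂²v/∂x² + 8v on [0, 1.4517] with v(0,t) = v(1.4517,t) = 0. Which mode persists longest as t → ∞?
Eigenvalues: λₙ = 1.2736n²π²/1.4517² - 8.
First three modes:
  n=1: λ₁ = 1.2736π²/1.4517² - 8 ≈ -2.035
  n=2: λ₂ = 5.0944π²/1.4517² - 8 ≈ 15.858
  n=3: λ₃ = 11.4624π²/1.4517² - 8 ≈ 45.681
Since 1.2736π²/1.4517² ≈ 5.965 < 8, λ₁ < 0.
The n=1 mode grows fastest (−λₙ is largest for n=1) → dominates.
Asymptotic: v ~ c₁ sin(πx/1.4517) e^{2.035t} (exponential growth at rate −λ₁ ≈ 2.035).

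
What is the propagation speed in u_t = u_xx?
Infinite. The heat equation is parabolic, not hyperbolic, so disturbances propagate instantly.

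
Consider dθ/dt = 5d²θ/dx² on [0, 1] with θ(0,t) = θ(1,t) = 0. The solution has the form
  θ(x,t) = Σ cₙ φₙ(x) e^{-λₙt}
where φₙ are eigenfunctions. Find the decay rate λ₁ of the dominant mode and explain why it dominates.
Eigenvalues: λₙ = 5n²π².
First three modes:
  n=1: λ₁ = 5π² ≈ 49.348
  n=2: λ₂ = 20π² ≈ 197.392 (4× faster decay)
  n=3: λ₃ = 45π² ≈ 444.132 (9× faster decay)
As t → ∞, higher modes decay exponentially faster. The n=1 mode dominates: θ ~ c₁ sin(πx) e^{-λ₁t}.
Decay rate: λ₁ = 5π² ≈ 49.348.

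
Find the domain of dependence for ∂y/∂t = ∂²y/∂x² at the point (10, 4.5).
The entire real line. The heat equation has infinite propagation speed: any initial disturbance instantly affects all points (though exponentially small far away).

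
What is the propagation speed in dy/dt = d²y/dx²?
Infinite. The heat equation is parabolic, not hyperbolic, so disturbances propagate instantly.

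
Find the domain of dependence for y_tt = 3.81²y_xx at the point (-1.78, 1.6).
Domain of dependence: [-7.876, 4.316]. Signals travel at speed 3.81, so data within |x - -1.78| ≤ 3.81·1.6 = 6.096 can reach the point.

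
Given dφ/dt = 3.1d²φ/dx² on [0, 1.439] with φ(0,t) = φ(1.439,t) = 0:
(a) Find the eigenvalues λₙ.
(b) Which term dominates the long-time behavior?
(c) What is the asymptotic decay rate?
Eigenvalues: λₙ = 3.1n²π²/1.439².
First three modes:
  n=1: λ₁ = 3.1π²/1.439² ≈ 14.775
  n=2: λ₂ = 12.4π²/1.439² ≈ 59.102 (4× faster decay)
  n=3: λ₃ = 27.9π²/1.439² ≈ 132.979 (9× faster decay)
As t → ∞, higher modes decay exponentially faster. The n=1 mode dominates: φ ~ c₁ sin(πx/1.439) e^{-λ₁t}.
Decay rate: λ₁ = 3.1π²/1.439² ≈ 14.775.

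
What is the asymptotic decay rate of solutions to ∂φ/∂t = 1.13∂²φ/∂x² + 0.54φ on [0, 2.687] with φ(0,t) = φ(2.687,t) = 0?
Eigenvalues: λₙ = 1.13n²π²/2.687² - 0.54.
First three modes:
  n=1: λ₁ = 1.13π²/2.687² - 0.54 ≈ 1.005
  n=2: λ₂ = 4.52π²/2.687² - 0.54 ≈ 5.639
  n=3: λ₃ = 10.17π²/2.687² - 0.54 ≈ 13.362
Since 1.13π²/2.687² ≈ 1.545 > 0.54, all λₙ > 0.
The n=1 mode decays slowest → dominates as t → ∞.
Asymptotic: φ ~ c₁ sin(πx/2.687) e^{-λ₁t} with decay rate λ₁ ≈ 1.005.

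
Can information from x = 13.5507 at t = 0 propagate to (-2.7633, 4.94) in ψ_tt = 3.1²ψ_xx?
No. The domain of dependence is [-18.0773, 12.5507], and 13.5507 is outside this interval.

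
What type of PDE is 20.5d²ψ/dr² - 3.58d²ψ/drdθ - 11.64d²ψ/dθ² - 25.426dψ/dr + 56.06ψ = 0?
With A = 20.5, B = -3.58, C = -11.64, the discriminant is 967.2964. This is a hyperbolic PDE.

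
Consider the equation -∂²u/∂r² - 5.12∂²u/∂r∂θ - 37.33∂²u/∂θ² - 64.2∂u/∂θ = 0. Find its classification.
Elliptic. (A = -1, B = -5.12, C = -37.33 gives B² - 4AC = -123.1056.)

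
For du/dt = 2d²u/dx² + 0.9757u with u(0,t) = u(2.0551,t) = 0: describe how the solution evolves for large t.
u → 0. Diffusion dominates reaction (r=0.9757 < κπ²/L²≈4.67); solution decays.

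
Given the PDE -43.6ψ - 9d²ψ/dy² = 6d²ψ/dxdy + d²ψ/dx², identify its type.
Rewriting in standard form: -d²ψ/dx² - 6d²ψ/dxdy - 9d²ψ/dy² - 43.6ψ = 0. The second-order coefficients are A = -1, B = -6, C = -9. Since B² - 4AC = 0 = 0, this is a parabolic PDE.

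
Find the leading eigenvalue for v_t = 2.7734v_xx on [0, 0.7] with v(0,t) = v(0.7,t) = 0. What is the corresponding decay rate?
Eigenvalues: λₙ = 2.7734n²π²/0.7².
First three modes:
  n=1: λ₁ = 2.7734π²/0.7² ≈ 55.862
  n=2: λ₂ = 11.0936π²/0.7² ≈ 223.448 (4× faster decay)
  n=3: λ₃ = 24.9606π²/0.7² ≈ 502.758 (9× faster decay)
As t → ∞, higher modes decay exponentially faster. The n=1 mode dominates: v ~ c₁ sin(πx/0.7) e^{-λ₁t}.
Decay rate: λ₁ = 2.7734π²/0.7² ≈ 55.862.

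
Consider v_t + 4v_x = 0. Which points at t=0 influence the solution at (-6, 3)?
A single point: x = -18. The characteristic through (-6, 3) is x - 4t = const, so x = -6 - 4·3 = -18.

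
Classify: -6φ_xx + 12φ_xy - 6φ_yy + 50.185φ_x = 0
Parabolic (discriminant = 0).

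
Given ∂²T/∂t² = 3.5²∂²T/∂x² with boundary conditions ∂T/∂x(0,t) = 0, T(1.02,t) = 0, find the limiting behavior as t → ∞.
T oscillates (no decay). Energy is conserved; the solution oscillates indefinitely as standing waves.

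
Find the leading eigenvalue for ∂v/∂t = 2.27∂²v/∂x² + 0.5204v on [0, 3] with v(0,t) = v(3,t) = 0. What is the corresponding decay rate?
Eigenvalues: λₙ = 2.27n²π²/3² - 0.5204.
First three modes:
  n=1: λ₁ = 2.27π²/3² - 0.5204 ≈ 1.969
  n=2: λ₂ = 9.08π²/3² - 0.5204 ≈ 9.437
  n=3: λ₃ = 20.43π²/3² - 0.5204 ≈ 21.884
Since 2.27π²/3² ≈ 2.489 > 0.5204, all λₙ > 0.
The n=1 mode decays slowest → dominates as t → ∞.
Asymptotic: v ~ c₁ sin(πx/3) e^{-λ₁t} with decay rate λ₁ ≈ 1.969.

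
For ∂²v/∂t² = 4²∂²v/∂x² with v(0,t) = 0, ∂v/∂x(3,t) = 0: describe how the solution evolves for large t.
v oscillates (no decay). Energy is conserved; the solution oscillates indefinitely as standing waves.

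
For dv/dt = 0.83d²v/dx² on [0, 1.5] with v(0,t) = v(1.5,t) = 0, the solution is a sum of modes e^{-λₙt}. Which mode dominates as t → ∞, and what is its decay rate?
Eigenvalues: λₙ = 0.83n²π²/1.5².
First three modes:
  n=1: λ₁ = 0.83π²/1.5² ≈ 3.641
  n=2: λ₂ = 3.32π²/1.5² ≈ 14.563 (4× faster decay)
  n=3: λ₃ = 7.47π²/1.5² ≈ 32.767 (9× faster decay)
As t → ∞, higher modes decay exponentially faster. The n=1 mode dominates: v ~ c₁ sin(πx/1.5) e^{-λ₁t}.
Decay rate: λ₁ = 0.83π²/1.5² ≈ 3.641.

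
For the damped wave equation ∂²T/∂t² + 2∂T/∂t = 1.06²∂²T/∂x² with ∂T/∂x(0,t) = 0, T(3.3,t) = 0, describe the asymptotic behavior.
T → 0. Damping (γ=2) dissipates energy; oscillations decay exponentially.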